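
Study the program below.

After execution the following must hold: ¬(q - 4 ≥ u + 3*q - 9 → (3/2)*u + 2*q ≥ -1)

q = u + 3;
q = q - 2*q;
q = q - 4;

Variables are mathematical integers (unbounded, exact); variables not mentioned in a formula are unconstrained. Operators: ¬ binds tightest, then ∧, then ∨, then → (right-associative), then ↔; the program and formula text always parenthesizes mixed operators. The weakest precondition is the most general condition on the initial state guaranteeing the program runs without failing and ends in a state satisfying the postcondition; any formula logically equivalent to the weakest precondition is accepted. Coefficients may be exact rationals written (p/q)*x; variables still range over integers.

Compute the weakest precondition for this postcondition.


Working backward. After the program, the postcondition ¬(q - 4 ≥ u + 3*q - 9 → (3/2)*u + 2*q ≥ -1) must hold; in canonical form it is ¬(2*q + u ≤ 5 → 2*q + (3/2)*u ≥ -1).
Before q := q - 4: ¬(2*q + u ≤ 13 → 2*q + (3/2)*u ≥ 7)
Before q := q - 2*q: ¬(u ≤ 2*q + 13 → (3/2)*u ≥ 2*q + 7)
Before q := u + 3: ¬(u ≥ -19 → (1/2)*u ≤ -13)
Answer: WP = ¬(u ≥ -19 → (1/2)*u ≤ -13)


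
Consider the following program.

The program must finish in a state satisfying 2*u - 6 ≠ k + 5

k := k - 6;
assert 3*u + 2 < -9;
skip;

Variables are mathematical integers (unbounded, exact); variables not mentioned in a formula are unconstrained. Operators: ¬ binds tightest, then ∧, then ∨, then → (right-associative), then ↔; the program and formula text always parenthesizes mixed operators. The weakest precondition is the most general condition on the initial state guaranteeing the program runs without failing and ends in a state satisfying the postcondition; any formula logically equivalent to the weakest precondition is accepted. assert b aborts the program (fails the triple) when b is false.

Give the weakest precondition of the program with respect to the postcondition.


Working backward. After the program, the postcondition 2*u - 6 ≠ k + 5 must hold; in canonical form it is 2*u ≠ k + 11.
Before skip: 2*u ≠ k + 11
Before assert 3*u + 2 < -9: 3*u < -11 ∧ 2*u ≠ k + 11
Before k := k - 6: 3*u < -11 ∧ 2*u ≠ k + 5
Answer: WP = 3*u < -11 ∧ 2*u ≠ k + 5


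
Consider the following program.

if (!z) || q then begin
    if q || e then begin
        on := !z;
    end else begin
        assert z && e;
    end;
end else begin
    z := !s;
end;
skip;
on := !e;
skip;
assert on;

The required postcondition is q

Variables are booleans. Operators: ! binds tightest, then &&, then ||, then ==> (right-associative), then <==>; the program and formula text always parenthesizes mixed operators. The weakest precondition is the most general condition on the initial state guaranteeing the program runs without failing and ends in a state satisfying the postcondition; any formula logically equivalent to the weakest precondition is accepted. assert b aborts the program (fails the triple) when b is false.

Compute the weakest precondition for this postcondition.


Working backward. After the program, q must hold.
Before assert on: on && q
Before skip: on && q
Before on := !e: (!e) && q
Before skip: (!e) && q
Then branch requires ((q || e) ==> ((!e) && q)) && (q || e); else branch requires (!e) && q.
Before the if: (((!z) || q) ==> (((q || e) ==> ((!e) && q)) && (q || e))) && ((!((!z) || q)) ==> ((!e) && q))
Answer: WP = (((!z) || q) ==> (((q || e) ==> ((!e) && q)) && (q || e))) && ((!((!z) || q)) ==> ((!e) && q))


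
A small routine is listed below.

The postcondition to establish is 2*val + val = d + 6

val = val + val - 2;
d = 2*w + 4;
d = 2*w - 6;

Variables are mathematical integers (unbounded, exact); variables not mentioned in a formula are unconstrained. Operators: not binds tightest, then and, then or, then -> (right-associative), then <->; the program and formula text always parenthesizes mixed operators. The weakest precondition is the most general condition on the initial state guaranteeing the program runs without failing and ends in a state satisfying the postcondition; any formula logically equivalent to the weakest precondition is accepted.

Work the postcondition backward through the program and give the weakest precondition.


Working backward. After the program, the postcondition 2*val + val = d + 6 must hold; in canonical form it is 3*val = d + 6.
Before d := 2*w - 6: 3*val = 2*w
Before d := 2*w + 4: 3*val = 2*w
Before val := val + val - 2: 6*val = 2*w + 6
Answer: WP = 6*val = 2*w + 6


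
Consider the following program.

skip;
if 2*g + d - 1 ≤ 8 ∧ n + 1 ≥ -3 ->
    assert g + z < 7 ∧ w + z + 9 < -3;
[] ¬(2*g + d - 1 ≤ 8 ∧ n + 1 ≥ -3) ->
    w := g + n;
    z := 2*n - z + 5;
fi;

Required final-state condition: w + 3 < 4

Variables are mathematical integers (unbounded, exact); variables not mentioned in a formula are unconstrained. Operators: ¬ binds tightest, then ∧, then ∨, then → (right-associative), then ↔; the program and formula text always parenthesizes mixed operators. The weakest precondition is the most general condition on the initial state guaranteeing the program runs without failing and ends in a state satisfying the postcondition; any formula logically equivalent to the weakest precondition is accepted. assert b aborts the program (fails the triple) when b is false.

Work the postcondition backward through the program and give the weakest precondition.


Working backward. After the program, the postcondition w + 3 < 4 must hold; in canonical form it is w < 1.
Then branch requires g + z < 7 ∧ w + z < -12 ∧ w < 1; else branch requires g + n < 1.
Before the if: ((d + 2*g ≤ 9 ∧ n ≥ -4) → (g + z < 7 ∧ w + z < -12 ∧ w < 1)) ∧ ((¬(d + 2*g ≤ 9 ∧ n ≥ -4)) → g + n < 1)
Before skip: ((d + 2*g ≤ 9 ∧ n ≥ -4) → (g + z < 7 ∧ w + z < -12 ∧ w < 1)) ∧ ((¬(d + 2*g ≤ 9 ∧ n ≥ -4)) → g + n < 1)
Answer: WP = ((d + 2*g ≤ 9 ∧ n ≥ -4) → (g + z < 7 ∧ w + z < -12 ∧ w < 1)) ∧ ((¬(d + 2*g ≤ 9 ∧ n ≥ -4)) → g + n < 1)


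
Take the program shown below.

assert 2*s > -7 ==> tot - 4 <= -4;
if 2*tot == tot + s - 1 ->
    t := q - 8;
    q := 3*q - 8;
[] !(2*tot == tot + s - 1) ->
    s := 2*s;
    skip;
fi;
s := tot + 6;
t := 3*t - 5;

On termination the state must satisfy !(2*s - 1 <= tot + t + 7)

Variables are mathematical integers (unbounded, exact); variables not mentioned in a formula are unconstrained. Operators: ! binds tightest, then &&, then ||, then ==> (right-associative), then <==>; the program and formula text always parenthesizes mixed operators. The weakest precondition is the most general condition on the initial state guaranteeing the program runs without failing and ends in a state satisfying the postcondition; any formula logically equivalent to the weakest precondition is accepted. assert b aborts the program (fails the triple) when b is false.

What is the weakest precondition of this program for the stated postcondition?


Working backward. After the program, the postcondition !(2*s - 1 <= tot + t + 7) must hold; in canonical form it is !(2*s <= t + tot + 8).
Before t := 3*t - 5: !(2*s <= 3*t + tot + 3)
Before s := tot + 6: !(tot <= 3*t - 9)
Then branch requires !(tot <= 3*q - 33); else branch requires !(tot <= 3*t - 9).
Before the if: (tot == s - 1 ==> (!(tot <= 3*q - 33))) && ((!(tot == s - 1)) ==> (!(tot <= 3*t - 9)))
Before assert 2*s > -7 ==> tot - 4 <= -4: (2*s > -7 ==> tot <= 0) && (tot == s - 1 ==> (!(tot <= 3*q - 33))) && ((!(tot == s - 1)) ==> (!(tot <= 3*t - 9)))
Answer: WP = (2*s > -7 ==> tot <= 0) && (tot == s - 1 ==> (!(tot <= 3*q - 33))) && ((!(tot == s - 1)) ==> (!(tot <= 3*t - 9)))


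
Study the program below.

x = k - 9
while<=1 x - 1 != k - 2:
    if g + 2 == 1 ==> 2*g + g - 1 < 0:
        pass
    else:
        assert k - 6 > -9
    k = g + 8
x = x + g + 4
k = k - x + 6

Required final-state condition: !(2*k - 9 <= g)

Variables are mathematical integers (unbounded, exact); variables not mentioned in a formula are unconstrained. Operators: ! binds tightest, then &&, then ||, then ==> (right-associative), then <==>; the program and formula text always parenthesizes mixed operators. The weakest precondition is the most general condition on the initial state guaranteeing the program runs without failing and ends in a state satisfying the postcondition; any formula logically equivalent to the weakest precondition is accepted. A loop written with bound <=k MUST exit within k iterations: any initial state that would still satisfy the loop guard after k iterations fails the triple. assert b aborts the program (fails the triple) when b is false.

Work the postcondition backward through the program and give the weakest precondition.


Working backward. After the program, the postcondition !(2*k - 9 <= g) must hold; in canonical form it is !(2*k <= g + 9).
Before k := k - x + 6: !(2*k <= g + 2*x - 3)
Before x := x + g + 4: !(2*k <= 3*g + 2*x + 5)
Before the loop (bound <=1), unroll the exhaustion recursion (WP_0 = exit-now case; WP_j = one more guarded iteration, up to j = 1):
  WP_0: (!(x != k - 1)) && (!(2*k <= 3*g + 2*x + 5))
  WP_1: (x != k - 1 ==> (((g == -1 ==> 3*g < 1) ==> ((!(x != g + 7)) && (!(g + 2*x >= 11)))) && ((!(g == -1 ==> 3*g < 1)) ==> (k > -3 && (!(x != g + 7)) && (!(g + 2*x >= 11)))))) && ((!(x != k - 1)) ==> (!(2*k <= 3*g + 2*x + 5)))
So before the loop: (x != k - 1 ==> (((g == -1 ==> 3*g < 1) ==> ((!(x != g + 7)) && (!(g + 2*x >= 11)))) && ((!(g == -1 ==> 3*g < 1)) ==> (k > -3 && (!(x != g + 7)) && (!(g + 2*x >= 11)))))) && ((!(x != k - 1)) ==> (!(2*k <= 3*g + 2*x + 5)))
Before x := k - 9: ((g == -1 ==> 3*g < 1) ==> ((!(k != g + 16)) && (!(g + 2*k >= 29)))) && ((!(g == -1 ==> 3*g < 1)) ==> (k > -3 && (!(k != g + 16)) && (!(g + 2*k >= 29))))
Answer: WP = ((g == -1 ==> 3*g < 1) ==> ((!(k != g + 16)) && (!(g + 2*k >= 29)))) && ((!(g == -1 ==> 3*g < 1)) ==> (k > -3 && (!(k != g + 16)) && (!(g + 2*k >= 29))))


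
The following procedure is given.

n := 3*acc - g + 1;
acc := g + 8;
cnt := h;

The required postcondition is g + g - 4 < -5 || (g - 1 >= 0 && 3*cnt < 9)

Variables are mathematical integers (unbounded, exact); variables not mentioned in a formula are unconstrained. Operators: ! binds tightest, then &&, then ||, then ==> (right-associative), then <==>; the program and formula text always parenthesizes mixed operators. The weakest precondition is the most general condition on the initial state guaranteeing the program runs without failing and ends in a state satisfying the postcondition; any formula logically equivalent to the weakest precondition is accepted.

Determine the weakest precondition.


Working backward. After the program, the postcondition g + g - 4 < -5 || (g - 1 >= 0 && 3*cnt < 9) must hold; in canonical form it is 2*g < -1 || (g >= 1 && 3*cnt < 9).
Before cnt := h: 2*g < -1 || (g >= 1 && 3*h < 9)
Before acc := g + 8: 2*g < -1 || (g >= 1 && 3*h < 9)
Before n := 3*acc - g + 1: 2*g < -1 || (g >= 1 && 3*h < 9)
Answer: WP = 2*g < -1 || (g >= 1 && 3*h < 9)


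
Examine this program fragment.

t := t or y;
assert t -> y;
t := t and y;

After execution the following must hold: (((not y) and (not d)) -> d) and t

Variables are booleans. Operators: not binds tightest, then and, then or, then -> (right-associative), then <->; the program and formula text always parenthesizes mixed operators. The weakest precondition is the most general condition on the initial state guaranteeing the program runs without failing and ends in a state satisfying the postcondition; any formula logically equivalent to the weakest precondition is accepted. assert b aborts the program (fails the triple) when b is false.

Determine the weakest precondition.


Working backward. After the program, (((not y) and (not d)) -> d) and t must hold.
Before t := t and y: (((not y) and (not d)) -> d) and t and y
Before assert t -> y: (t -> y) and (((not y) and (not d)) -> d) and t and y
Before t := t or y: ((t or y) -> y) and (((not y) and (not d)) -> d) and (t or y) and y
Answer: WP = ((t or y) -> y) and (((not y) and (not d)) -> d) and (t or y) and y


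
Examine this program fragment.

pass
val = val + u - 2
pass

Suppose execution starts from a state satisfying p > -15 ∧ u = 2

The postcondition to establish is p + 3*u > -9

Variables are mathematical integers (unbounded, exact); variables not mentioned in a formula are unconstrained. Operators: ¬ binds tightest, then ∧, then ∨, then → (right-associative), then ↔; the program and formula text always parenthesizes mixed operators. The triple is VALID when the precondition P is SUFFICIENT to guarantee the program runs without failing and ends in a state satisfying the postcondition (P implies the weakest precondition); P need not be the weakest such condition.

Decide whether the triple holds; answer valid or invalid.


Working backward. After the program, p + 3*u > -9 must hold.
Before skip: p + 3*u > -9
Before val := val + u - 2: p + 3*u > -9
Before skip: p + 3*u > -9
The weakest precondition is p + 3*u > -9.
Check whether p > -15 ∧ u = 2 implies it.
Every state satisfying the precondition satisfies the weakest precondition: the implication holds.
Answer: valid


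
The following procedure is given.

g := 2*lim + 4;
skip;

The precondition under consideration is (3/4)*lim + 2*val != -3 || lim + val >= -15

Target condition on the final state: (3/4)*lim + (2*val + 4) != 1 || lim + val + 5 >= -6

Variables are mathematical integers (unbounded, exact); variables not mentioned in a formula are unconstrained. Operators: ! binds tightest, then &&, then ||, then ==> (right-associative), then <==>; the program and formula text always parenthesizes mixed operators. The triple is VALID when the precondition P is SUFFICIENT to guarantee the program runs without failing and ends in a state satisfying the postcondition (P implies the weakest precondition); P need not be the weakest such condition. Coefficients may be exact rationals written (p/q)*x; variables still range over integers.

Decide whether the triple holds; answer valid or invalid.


Working backward. After the program, the postcondition (3/4)*lim + (2*val + 4) != 1 || lim + val + 5 >= -6 must hold; in canonical form it is (3/4)*lim + 2*val != -3 || lim + val >= -11.
Before skip: (3/4)*lim + 2*val != -3 || lim + val >= -11
Before g := 2*lim + 4: (3/4)*lim + 2*val != -3 || lim + val >= -11
The weakest precondition is (3/4)*lim + 2*val != -3 || lim + val >= -11.
Check whether (3/4)*lim + 2*val != -3 || lim + val >= -15 implies it.
Countermodel: at the initial state lim = -20, val = 6, the precondition holds but the weakest precondition fails.
Answer: invalid


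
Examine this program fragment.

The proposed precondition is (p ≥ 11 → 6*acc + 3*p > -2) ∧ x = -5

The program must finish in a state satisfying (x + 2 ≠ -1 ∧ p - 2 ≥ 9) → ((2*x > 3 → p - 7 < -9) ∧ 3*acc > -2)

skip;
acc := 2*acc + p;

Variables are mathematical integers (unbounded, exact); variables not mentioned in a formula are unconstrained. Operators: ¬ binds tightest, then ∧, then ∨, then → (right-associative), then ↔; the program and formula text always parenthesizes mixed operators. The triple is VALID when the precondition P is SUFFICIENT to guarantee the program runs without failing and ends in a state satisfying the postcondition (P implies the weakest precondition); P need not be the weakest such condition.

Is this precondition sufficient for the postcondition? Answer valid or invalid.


Working backward. After the program, the postcondition (x + 2 ≠ -1 ∧ p - 2 ≥ 9) → ((2*x > 3 → p - 7 < -9) ∧ 3*acc > -2) must hold; in canonical form it is (x ≠ -3 ∧ p ≥ 11) → ((2*x > 3 → p < -2) ∧ 3*acc > -2).
Before acc := 2*acc + p: (x ≠ -3 ∧ p ≥ 11) → ((2*x > 3 → p < -2) ∧ 6*acc + 3*p > -2)
Before skip: (x ≠ -3 ∧ p ≥ 11) → ((2*x > 3 → p < -2) ∧ 6*acc + 3*p > -2)
The weakest precondition is (x ≠ -3 ∧ p ≥ 11) → ((2*x > 3 → p < -2) ∧ 6*acc + 3*p > -2).
Check whether (p ≥ 11 → 6*acc + 3*p > -2) ∧ x = -5 implies it.
Every state satisfying the precondition satisfies the weakest precondition: the implication holds.
Answer: valid


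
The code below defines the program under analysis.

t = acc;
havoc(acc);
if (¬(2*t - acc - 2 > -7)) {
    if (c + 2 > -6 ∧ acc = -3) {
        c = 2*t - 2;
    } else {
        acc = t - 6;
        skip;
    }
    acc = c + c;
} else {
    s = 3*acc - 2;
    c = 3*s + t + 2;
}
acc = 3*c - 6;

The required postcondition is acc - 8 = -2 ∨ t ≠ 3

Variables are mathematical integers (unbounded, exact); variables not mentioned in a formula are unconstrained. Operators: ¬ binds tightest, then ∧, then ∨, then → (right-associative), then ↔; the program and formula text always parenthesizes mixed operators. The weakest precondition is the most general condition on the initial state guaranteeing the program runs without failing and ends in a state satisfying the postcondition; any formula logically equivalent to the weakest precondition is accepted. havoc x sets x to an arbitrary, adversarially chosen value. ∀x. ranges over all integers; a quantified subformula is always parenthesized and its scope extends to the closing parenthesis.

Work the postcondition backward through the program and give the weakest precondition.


Working backward. After the program, the postcondition acc - 8 = -2 ∨ t ≠ 3 must hold; in canonical form it is acc = 6 ∨ t ≠ 3.
Before acc := 3*c - 6: 3*c = 12 ∨ t ≠ 3
Then branch requires ((c > -8 ∧ acc = -3) → (6*t = 18 ∨ t ≠ 3)) ∧ ((¬(c > -8 ∧ acc = -3)) → (3*c = 12 ∨ t ≠ 3)); else branch requires 27*acc + 3*t = 24 ∨ t ≠ 3.
Before the if: ((¬(2*t > acc - 5)) → (((c > -8 ∧ acc = -3) → (6*t = 18 ∨ t ≠ 3)) ∧ ((¬(c > -8 ∧ acc = -3)) → (3*c = 12 ∨ t ≠ 3)))) ∧ (2*t > acc - 5 → (27*acc + 3*t = 24 ∨ t ≠ 3))
Before havoc acc: ∀acc_1. (((¬(2*t > acc_1 - 5)) → (((c > -8 ∧ acc_1 = -3) → (6*t = 18 ∨ t ≠ 3)) ∧ ((¬(c > -8 ∧ acc_1 = -3)) → (3*c = 12 ∨ t ≠ 3)))) ∧ (2*t > acc_1 - 5 → (27*acc_1 + 3*t = 24 ∨ t ≠ 3)))
Before t := acc: ∀acc_1. (((¬(2*acc > acc_1 - 5)) → (((c > -8 ∧ acc_1 = -3) → (6*acc = 18 ∨ acc ≠ 3)) ∧ ((¬(c > -8 ∧ acc_1 = -3)) → (3*c = 12 ∨ acc ≠ 3)))) ∧ (2*acc > acc_1 - 5 → (3*acc + 27*acc_1 = 24 ∨ acc ≠ 3)))
Answer: WP = ∀acc_1. (((¬(2*acc > acc_1 - 5)) → (((c > -8 ∧ acc_1 = -3) → (6*acc = 18 ∨ acc ≠ 3)) ∧ ((¬(c > -8 ∧ acc_1 = -3)) → (3*c = 12 ∨ acc ≠ 3)))) ∧ (2*acc > acc_1 - 5 → (3*acc + 27*acc_1 = 24 ∨ acc ≠ 3)))


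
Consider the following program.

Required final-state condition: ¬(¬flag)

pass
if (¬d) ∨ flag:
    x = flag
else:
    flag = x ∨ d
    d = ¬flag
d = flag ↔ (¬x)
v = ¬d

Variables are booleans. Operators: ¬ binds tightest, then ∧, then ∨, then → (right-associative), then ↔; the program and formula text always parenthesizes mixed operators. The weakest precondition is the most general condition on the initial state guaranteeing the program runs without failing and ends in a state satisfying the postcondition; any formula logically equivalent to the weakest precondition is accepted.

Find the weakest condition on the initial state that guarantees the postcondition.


Working backward. After the program, the postcondition ¬(¬flag) must hold; in canonical form it is flag.
Before v := ¬d: flag
Before d := flag ↔ (¬x): flag
Then branch requires flag; else branch requires x ∨ d.
Before the if: (((¬d) ∨ flag) → flag) ∧ ((¬((¬d) ∨ flag)) → (x ∨ d))
Before skip: (((¬d) ∨ flag) → flag) ∧ ((¬((¬d) ∨ flag)) → (x ∨ d))
Answer: WP = (((¬d) ∨ flag) → flag) ∧ ((¬((¬d) ∨ flag)) → (x ∨ d))


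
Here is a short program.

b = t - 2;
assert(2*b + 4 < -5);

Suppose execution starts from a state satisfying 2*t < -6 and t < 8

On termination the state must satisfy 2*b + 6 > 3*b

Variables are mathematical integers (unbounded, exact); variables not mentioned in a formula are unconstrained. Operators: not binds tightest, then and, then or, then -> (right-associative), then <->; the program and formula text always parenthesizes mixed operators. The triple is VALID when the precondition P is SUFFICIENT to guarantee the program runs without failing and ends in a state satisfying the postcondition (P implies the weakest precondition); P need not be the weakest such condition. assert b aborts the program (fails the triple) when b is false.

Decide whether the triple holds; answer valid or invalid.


Working backward. After the program, the postcondition 2*b + 6 > 3*b must hold; in canonical form it is b < 6.
Before assert 2*b + 4 < -5: 2*b < -9 and b < 6
Before b := t - 2: 2*t < -5 and t < 8
The weakest precondition is 2*t < -5 and t < 8.
Check whether 2*t < -6 and t < 8 implies it.
Every state satisfying the precondition satisfies the weakest precondition: the implication holds.
Answer: valid


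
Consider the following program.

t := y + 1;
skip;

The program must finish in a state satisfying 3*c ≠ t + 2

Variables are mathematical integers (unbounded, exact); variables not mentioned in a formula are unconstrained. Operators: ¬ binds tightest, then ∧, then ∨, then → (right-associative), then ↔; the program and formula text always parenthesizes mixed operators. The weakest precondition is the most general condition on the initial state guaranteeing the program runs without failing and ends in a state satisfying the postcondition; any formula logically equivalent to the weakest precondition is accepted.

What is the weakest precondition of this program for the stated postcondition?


Working backward. After the program, 3*c ≠ t + 2 must hold.
Before skip: 3*c ≠ t + 2
Before t := y + 1: 3*c ≠ y + 3
Answer: WP = 3*c ≠ y + 3


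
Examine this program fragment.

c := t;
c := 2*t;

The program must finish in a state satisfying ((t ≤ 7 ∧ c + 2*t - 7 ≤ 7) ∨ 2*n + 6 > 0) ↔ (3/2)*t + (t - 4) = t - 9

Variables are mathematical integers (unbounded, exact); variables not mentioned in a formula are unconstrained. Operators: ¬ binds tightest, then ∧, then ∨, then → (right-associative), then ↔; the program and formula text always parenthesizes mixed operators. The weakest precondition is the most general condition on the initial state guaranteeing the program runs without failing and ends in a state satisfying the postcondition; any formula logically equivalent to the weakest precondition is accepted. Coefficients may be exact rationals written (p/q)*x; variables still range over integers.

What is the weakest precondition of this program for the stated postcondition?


Working backward. After the program, the postcondition ((t ≤ 7 ∧ c + 2*t - 7 ≤ 7) ∨ 2*n + 6 > 0) ↔ (3/2)*t + (t - 4) = t - 9 must hold; in canonical form it is ((t ≤ 7 ∧ c + 2*t ≤ 14) ∨ 2*n > -6) ↔ (3/2)*t = -5.
Before c := 2*t: ((t ≤ 7 ∧ 4*t ≤ 14) ∨ 2*n > -6) ↔ (3/2)*t = -5
Before c := t: ((t ≤ 7 ∧ 4*t ≤ 14) ∨ 2*n > -6) ↔ (3/2)*t = -5
Answer: WP = ((t ≤ 7 ∧ 4*t ≤ 14) ∨ 2*n > -6) ↔ (3/2)*t = -5


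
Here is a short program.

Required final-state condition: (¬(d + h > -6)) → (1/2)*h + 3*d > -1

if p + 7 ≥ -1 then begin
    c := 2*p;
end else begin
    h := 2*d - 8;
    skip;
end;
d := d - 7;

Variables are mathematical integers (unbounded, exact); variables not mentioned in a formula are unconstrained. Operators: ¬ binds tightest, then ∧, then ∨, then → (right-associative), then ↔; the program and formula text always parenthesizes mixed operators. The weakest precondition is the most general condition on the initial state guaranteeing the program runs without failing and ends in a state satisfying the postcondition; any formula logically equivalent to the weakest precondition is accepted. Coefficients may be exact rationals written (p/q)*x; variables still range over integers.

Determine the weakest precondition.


Working backward. After the program, the postcondition (¬(d + h > -6)) → (1/2)*h + 3*d > -1 must hold; in canonical form it is (¬(d + h > -6)) → 3*d + (1/2)*h > -1.
Before d := d - 7: (¬(d + h > 1)) → 3*d + (1/2)*h > 20
Then branch requires (¬(d + h > 1)) → 3*d + (1/2)*h > 20; else branch requires (¬(3*d > 9)) → 4*d > 24.
Before the if: (p ≥ -8 → ((¬(d + h > 1)) → 3*d + (1/2)*h > 20)) ∧ ((¬(p ≥ -8)) → ((¬(3*d > 9)) → 4*d > 24))
Answer: WP = (p ≥ -8 → ((¬(d + h > 1)) → 3*d + (1/2)*h > 20)) ∧ ((¬(p ≥ -8)) → ((¬(3*d > 9)) → 4*d > 24))


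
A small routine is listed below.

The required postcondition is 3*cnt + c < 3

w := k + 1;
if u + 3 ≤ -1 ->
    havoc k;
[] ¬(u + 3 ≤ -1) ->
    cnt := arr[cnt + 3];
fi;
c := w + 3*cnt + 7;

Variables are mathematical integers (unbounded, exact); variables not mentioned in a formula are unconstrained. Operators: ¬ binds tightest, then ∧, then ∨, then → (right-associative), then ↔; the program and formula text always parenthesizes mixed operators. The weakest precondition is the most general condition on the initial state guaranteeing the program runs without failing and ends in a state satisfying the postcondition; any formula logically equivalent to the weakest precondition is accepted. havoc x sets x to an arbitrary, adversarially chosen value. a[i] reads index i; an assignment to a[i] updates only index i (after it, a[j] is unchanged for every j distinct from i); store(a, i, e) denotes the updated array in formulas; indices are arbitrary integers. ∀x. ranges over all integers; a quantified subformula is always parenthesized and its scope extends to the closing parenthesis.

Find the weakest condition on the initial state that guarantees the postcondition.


Working backward. After the program, the postcondition 3*cnt + c < 3 must hold; in canonical form it is c + 3*cnt < 3.
Before c := w + 3*cnt + 7: 6*cnt + w < -4
Then branch requires 6*cnt + w < -4; else branch requires 6*arr[cnt + 3] + w < -4.
Before the if: (u ≤ -4 → 6*cnt + w < -4) ∧ ((¬(u ≤ -4)) → 6*arr[cnt + 3] + w < -4)
Before w := k + 1: (u ≤ -4 → 6*cnt + k < -5) ∧ ((¬(u ≤ -4)) → 6*arr[cnt + 3] + k < -5)
Answer: WP = (u ≤ -4 → 6*cnt + k < -5) ∧ ((¬(u ≤ -4)) → 6*arr[cnt + 3] + k < -5)


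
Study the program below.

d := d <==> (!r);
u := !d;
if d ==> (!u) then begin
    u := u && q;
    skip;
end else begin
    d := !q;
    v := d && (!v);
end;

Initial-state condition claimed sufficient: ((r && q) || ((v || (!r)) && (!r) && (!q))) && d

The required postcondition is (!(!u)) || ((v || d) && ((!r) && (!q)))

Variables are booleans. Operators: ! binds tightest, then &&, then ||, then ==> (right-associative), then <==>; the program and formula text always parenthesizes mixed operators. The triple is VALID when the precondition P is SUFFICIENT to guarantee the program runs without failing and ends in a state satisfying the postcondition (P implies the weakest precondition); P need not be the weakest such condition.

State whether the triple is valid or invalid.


Working backward. After the program, the postcondition (!(!u)) || ((v || d) && ((!r) && (!q))) must hold; in canonical form it is u || ((v || d) && (!r) && (!q)).
Then branch requires (u && q) || ((v || d) && (!r) && (!q)); else branch requires u || ((((!q) && (!v)) || (!q)) && (!r) && (!q)).
Before the if: ((d ==> (!u)) ==> ((u && q) || ((v || d) && (!r) && (!q)))) && ((!(d ==> (!u))) ==> (u || ((((!q) && (!v)) || (!q)) && (!r) && (!q))))
Before u := !d: ((!d) && q) || ((v || d) && (!r) && (!q))
Before d := d <==> (!r): ((!(d <==> (!r))) && q) || ((v || (d <==> (!r))) && (!r) && (!q))
The weakest precondition is ((!(d <==> (!r))) && q) || ((v || (d <==> (!r))) && (!r) && (!q)).
Check whether ((r && q) || ((v || (!r)) && (!r) && (!q))) && d implies it.
Every state satisfying the precondition satisfies the weakest precondition: the implication holds.
Answer: valid


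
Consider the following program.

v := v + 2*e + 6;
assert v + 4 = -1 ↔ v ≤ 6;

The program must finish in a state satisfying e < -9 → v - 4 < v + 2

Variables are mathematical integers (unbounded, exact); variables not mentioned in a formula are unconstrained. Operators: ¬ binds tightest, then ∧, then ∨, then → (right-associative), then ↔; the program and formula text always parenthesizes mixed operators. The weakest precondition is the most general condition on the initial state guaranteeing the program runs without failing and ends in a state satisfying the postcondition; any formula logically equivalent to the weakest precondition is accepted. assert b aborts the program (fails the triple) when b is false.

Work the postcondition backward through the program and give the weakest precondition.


Working backward. After the program, the postcondition e < -9 → v - 4 < v + 2 must hold; in canonical form it is true.
Before assert v + 4 = -1 ↔ v ≤ 6: v = -5 ↔ v ≤ 6
Before v := v + 2*e + 6: 2*e + v = -11 ↔ 2*e + v ≤ 0
Answer: WP = 2*e + v = -11 ↔ 2*e + v ≤ 0


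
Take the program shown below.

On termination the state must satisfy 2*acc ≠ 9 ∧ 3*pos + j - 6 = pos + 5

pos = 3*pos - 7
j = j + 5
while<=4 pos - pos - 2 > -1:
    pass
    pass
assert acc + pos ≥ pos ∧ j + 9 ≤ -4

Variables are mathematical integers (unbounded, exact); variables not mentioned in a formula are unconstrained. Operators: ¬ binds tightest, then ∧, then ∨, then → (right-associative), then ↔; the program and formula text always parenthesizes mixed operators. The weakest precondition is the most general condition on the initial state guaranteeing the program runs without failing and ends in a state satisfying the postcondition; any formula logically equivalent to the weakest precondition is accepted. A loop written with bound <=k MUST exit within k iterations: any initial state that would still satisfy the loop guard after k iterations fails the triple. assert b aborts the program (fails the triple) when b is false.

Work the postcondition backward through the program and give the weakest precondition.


Working backward. After the program, the postcondition 2*acc ≠ 9 ∧ 3*pos + j - 6 = pos + 5 must hold; in canonical form it is 2*acc ≠ 9 ∧ j + 2*pos = 11.
Before assert acc + pos ≥ pos ∧ j + 9 ≤ -4: acc ≥ 0 ∧ j ≤ -13 ∧ 2*acc ≠ 9 ∧ j + 2*pos = 11
Before the loop (bound <=4), unroll the exhaustion recursion (WP_0 = exit-now case; WP_j = one more guarded iteration, up to j = 4):
  WP_0: acc ≥ 0 ∧ j ≤ -13 ∧ 2*acc ≠ 9 ∧ j + 2*pos = 11
  WP_1: acc ≥ 0 ∧ j ≤ -13 ∧ 2*acc ≠ 9 ∧ j + 2*pos = 11
  WP_2: acc ≥ 0 ∧ j ≤ -13 ∧ 2*acc ≠ 9 ∧ j + 2*pos = 11
  WP_3: acc ≥ 0 ∧ j ≤ -13 ∧ 2*acc ≠ 9 ∧ j + 2*pos = 11
  WP_4: acc ≥ 0 ∧ j ≤ -13 ∧ 2*acc ≠ 9 ∧ j + 2*pos = 11
So before the loop: acc ≥ 0 ∧ j ≤ -13 ∧ 2*acc ≠ 9 ∧ j + 2*pos = 11
Before j := j + 5: acc ≥ 0 ∧ j ≤ -18 ∧ 2*acc ≠ 9 ∧ j + 2*pos = 6
Before pos := 3*pos - 7: acc ≥ 0 ∧ j ≤ -18 ∧ 2*acc ≠ 9 ∧ j + 6*pos = 20
Answer: WP = acc ≥ 0 ∧ j ≤ -18 ∧ 2*acc ≠ 9 ∧ j + 6*pos = 20


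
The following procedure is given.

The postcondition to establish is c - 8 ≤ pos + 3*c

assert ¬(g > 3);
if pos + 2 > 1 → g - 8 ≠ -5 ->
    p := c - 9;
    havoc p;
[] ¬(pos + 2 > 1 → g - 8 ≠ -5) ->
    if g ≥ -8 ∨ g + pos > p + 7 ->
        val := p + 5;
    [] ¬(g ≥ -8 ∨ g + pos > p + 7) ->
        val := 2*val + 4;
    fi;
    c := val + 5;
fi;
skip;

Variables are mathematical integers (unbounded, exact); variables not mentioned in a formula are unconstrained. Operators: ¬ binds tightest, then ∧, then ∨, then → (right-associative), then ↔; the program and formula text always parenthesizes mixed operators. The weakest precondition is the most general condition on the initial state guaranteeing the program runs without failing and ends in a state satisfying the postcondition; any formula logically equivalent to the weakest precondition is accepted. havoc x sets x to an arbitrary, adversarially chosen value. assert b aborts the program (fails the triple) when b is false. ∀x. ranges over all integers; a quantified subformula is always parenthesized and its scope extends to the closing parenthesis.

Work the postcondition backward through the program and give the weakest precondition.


Working backward. After the program, the postcondition c - 8 ≤ pos + 3*c must hold; in canonical form it is 2*c + pos ≥ -8.
Before skip: 2*c + pos ≥ -8
Then branch requires 2*c + pos ≥ -8; else branch requires ((g ≥ -8 ∨ g + pos > p + 7) → 2*p + pos ≥ -28) ∧ ((¬(g ≥ -8 ∨ g + pos > p + 7)) → pos + 4*val ≥ -26).
Before the if: ((pos > -1 → g ≠ 3) → 2*c + pos ≥ -8) ∧ ((¬(pos > -1 → g ≠ 3)) → (((g ≥ -8 ∨ g + pos > p + 7) → 2*p + pos ≥ -28) ∧ ((¬(g ≥ -8 ∨ g + pos > p + 7)) → pos + 4*val ≥ -26)))
Before assert ¬(g > 3): (¬(g > 3)) ∧ ((pos > -1 → g ≠ 3) → 2*c + pos ≥ -8) ∧ ((¬(pos > -1 → g ≠ 3)) → (((g ≥ -8 ∨ g + pos > p + 7) → 2*p + pos ≥ -28) ∧ ((¬(g ≥ -8 ∨ g + pos > p + 7)) → pos + 4*val ≥ -26)))
Answer: WP = (¬(g > 3)) ∧ ((pos > -1 → g ≠ 3) → 2*c + pos ≥ -8) ∧ ((¬(pos > -1 → g ≠ 3)) → (((g ≥ -8 ∨ g + pos > p + 7) → 2*p + pos ≥ -28) ∧ ((¬(g ≥ -8 ∨ g + pos > p + 7)) → pos + 4*val ≥ -26)))


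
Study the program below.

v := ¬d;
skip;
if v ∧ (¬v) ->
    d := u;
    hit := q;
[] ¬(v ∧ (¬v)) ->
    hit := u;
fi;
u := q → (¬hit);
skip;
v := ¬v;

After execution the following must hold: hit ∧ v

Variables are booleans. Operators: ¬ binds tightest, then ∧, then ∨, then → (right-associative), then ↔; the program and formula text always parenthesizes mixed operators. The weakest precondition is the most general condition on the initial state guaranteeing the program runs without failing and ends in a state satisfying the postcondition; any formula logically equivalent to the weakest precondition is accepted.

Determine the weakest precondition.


Working backward. After the program, hit ∧ v must hold.
Before v := ¬v: hit ∧ (¬v)
Before skip: hit ∧ (¬v)
Before u := q → (¬hit): hit ∧ (¬v)
Then branch requires q ∧ (¬v); else branch requires u ∧ (¬v).
Before the if: u ∧ (¬v)
Before skip: u ∧ (¬v)
Before v := ¬d: u ∧ d
Answer: WP = u ∧ d


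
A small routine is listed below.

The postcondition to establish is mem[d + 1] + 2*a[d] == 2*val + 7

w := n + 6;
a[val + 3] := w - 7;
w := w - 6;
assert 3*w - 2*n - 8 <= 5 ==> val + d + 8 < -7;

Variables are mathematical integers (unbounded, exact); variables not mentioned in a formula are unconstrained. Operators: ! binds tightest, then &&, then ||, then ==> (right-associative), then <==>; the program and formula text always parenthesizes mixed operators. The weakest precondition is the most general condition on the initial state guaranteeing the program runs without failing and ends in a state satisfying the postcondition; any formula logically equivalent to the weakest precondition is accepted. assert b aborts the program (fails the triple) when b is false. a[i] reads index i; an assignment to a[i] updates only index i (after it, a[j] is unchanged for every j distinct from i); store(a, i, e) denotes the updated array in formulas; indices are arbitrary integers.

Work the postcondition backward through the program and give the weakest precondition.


Working backward. After the program, the postcondition mem[d + 1] + 2*a[d] == 2*val + 7 must hold; in canonical form it is 2*a[d] + mem[d + 1] == 2*val + 7.
Before assert 3*w - 2*n - 8 <= 5 ==> val + d + 8 < -7: (3*w <= 2*n + 13 ==> d + val < -15) && 2*a[d] + mem[d + 1] == 2*val + 7
Before w := w - 6: (3*w <= 2*n + 31 ==> d + val < -15) && 2*a[d] + mem[d + 1] == 2*val + 7
Before a[val + 3] := w - 7: (3*w <= 2*n + 31 ==> d + val < -15) && mem[d + 1] + 2*store(a, val + 3, w - 7)[d] == 2*val + 7
Before w := n + 6: (n <= 13 ==> d + val < -15) && mem[d + 1] + 2*store(a, val + 3, n - 1)[d] == 2*val + 7
Answer: WP = (n <= 13 ==> d + val < -15) && mem[d + 1] + 2*store(a, val + 3, n - 1)[d] == 2*val + 7


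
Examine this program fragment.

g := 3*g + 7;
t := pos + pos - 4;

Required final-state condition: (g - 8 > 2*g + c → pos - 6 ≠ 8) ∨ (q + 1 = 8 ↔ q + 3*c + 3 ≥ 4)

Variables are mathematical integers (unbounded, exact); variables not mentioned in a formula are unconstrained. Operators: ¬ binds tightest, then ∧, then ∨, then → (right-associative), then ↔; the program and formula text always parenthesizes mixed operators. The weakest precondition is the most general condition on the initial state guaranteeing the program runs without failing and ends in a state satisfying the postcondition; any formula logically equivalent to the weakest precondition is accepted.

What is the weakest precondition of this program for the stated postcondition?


Working backward. After the program, the postcondition (g - 8 > 2*g + c → pos - 6 ≠ 8) ∨ (q + 1 = 8 ↔ q + 3*c + 3 ≥ 4) must hold; in canonical form it is (c + g < -8 → pos ≠ 14) ∨ (q = 7 ↔ 3*c + q ≥ 1).
Before t := pos + pos - 4: (c + g < -8 → pos ≠ 14) ∨ (q = 7 ↔ 3*c + q ≥ 1)
Before g := 3*g + 7: (c + 3*g < -15 → pos ≠ 14) ∨ (q = 7 ↔ 3*c + q ≥ 1)
Answer: WP = (c + 3*g < -15 → pos ≠ 14) ∨ (q = 7 ↔ 3*c + q ≥ 1)


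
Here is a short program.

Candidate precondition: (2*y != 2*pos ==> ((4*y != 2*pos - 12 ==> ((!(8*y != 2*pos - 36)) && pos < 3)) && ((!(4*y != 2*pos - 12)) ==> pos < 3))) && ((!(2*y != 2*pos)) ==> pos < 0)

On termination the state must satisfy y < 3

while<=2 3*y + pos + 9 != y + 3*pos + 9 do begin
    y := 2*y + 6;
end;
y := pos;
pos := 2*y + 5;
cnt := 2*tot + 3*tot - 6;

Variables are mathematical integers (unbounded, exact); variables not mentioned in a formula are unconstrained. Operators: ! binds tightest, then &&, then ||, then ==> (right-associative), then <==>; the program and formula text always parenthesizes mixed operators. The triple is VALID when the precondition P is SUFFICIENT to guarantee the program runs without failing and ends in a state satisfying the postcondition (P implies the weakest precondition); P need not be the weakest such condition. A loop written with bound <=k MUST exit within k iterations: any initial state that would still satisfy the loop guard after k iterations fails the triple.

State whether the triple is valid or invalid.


Working backward. After the program, y < 3 must hold.
Before cnt := 2*tot + 3*tot - 6: y < 3
Before pos := 2*y + 5: y < 3
Before y := pos: pos < 3
Before the loop (bound <=2), unroll the exhaustion recursion (WP_0 = exit-now case; WP_j = one more guarded iteration, up to j = 2):
  WP_0: (!(2*y != 2*pos)) && pos < 3
  WP_1: (2*y != 2*pos ==> ((!(4*y != 2*pos - 12)) && pos < 3)) && ((!(2*y != 2*pos)) ==> pos < 3)
  WP_2: (2*y != 2*pos ==> ((4*y != 2*pos - 12 ==> ((!(8*y != 2*pos - 36)) && pos < 3)) && ((!(4*y != 2*pos - 12)) ==> pos < 3))) && ((!(2*y != 2*pos)) ==> pos < 3)
So before the loop: (2*y != 2*pos ==> ((4*y != 2*pos - 12 ==> ((!(8*y != 2*pos - 36)) && pos < 3)) && ((!(4*y != 2*pos - 12)) ==> pos < 3))) && ((!(2*y != 2*pos)) ==> pos < 3)
The weakest precondition is (2*y != 2*pos ==> ((4*y != 2*pos - 12 ==> ((!(8*y != 2*pos - 36)) && pos < 3)) && ((!(4*y != 2*pos - 12)) ==> pos < 3))) && ((!(2*y != 2*pos)) ==> pos < 3).
Check whether (2*y != 2*pos ==> ((4*y != 2*pos - 12 ==> ((!(8*y != 2*pos - 36)) && pos < 3)) && ((!(4*y != 2*pos - 12)) ==> pos < 3))) && ((!(2*y != 2*pos)) ==> pos < 0) implies it.
Every state satisfying the precondition satisfies the weakest precondition: the implication holds.
Answer: valid


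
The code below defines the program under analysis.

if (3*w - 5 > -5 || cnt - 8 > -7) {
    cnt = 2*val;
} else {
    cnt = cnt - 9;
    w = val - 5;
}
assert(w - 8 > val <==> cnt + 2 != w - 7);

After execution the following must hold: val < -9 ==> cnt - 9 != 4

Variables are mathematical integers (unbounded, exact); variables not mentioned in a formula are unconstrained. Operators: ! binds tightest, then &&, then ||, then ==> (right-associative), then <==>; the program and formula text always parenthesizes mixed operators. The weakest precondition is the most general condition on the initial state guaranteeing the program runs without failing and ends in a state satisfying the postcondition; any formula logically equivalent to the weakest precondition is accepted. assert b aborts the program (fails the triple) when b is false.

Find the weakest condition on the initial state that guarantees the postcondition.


Working backward. After the program, the postcondition val < -9 ==> cnt - 9 != 4 must hold; in canonical form it is val < -9 ==> cnt != 13.
Before assert w - 8 > val <==> cnt + 2 != w - 7: (w > val + 8 <==> cnt != w - 9) && (val < -9 ==> cnt != 13)
Then branch requires (w > val + 8 <==> 2*val != w - 9) && (val < -9 ==> 2*val != 13); else branch requires (!(cnt != val - 5)) && (val < -9 ==> cnt != 22).
Before the if: ((3*w > 0 || cnt > 1) ==> ((w > val + 8 <==> 2*val != w - 9) && (val < -9 ==> 2*val != 13))) && ((!(3*w > 0 || cnt > 1)) ==> ((!(cnt != val - 5)) && (val < -9 ==> cnt != 22)))
Answer: WP = ((3*w > 0 || cnt > 1) ==> ((w > val + 8 <==> 2*val != w - 9) && (val < -9 ==> 2*val != 13))) && ((!(3*w > 0 || cnt > 1)) ==> ((!(cnt != val - 5)) && (val < -9 ==> cnt != 22)))
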